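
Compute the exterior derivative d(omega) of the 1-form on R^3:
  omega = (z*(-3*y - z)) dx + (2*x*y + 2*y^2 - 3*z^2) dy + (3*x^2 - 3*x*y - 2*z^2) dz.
d(omega) = (2*y + 3*z) dx ∧ dy + (6*x + 2*z) dx ∧ dz + (-3*x + 6*z) dy ∧ dz

For a 1-form omega = sum_i f_i dx_i, the exterior derivative is
  d(omega) = sum_{i < j} (∂f_j/∂x_i - ∂f_i/∂x_j) dx_i ∧ dx_j.
  coefficient of dx ∧ dy: ∂f_2/∂x - ∂f_1/∂y = ∂(2*x*y + 2*y^2 - 3*z^2)/∂x - ∂(z*(-3*y - z))/∂y = 2*y + 3*z
  coefficient of dx ∧ dz: ∂f_3/∂x - ∂f_1/∂z = ∂(3*x^2 - 3*x*y - 2*z^2)/∂x - ∂(z*(-3*y - z))/∂z = 6*x + 2*z
  coefficient of dy ∧ dz: ∂f_3/∂y - ∂f_2/∂z = ∂(3*x^2 - 3*x*y - 2*z^2)/∂y - ∂(2*x*y + 2*y^2 - 3*z^2)/∂z = -3*x + 6*z
Assembling: d(omega) = (2*y + 3*z) dx ∧ dy + (6*x + 2*z) dx ∧ dz + (-3*x + 6*z) dy ∧ dz.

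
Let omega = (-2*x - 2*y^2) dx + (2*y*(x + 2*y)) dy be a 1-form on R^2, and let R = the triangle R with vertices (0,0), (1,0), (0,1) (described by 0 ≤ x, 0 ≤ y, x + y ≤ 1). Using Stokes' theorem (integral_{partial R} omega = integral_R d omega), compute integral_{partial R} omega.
integral_(partial R) omega = 1

Stokes: integral_partial_R omega = integral_R d omega with d omega = (∂Q/∂x - ∂P/∂y) dx ∧ dy.
  ∂Q/∂x = 2*y
  ∂P/∂y = -4*y
  integrand = ∂Q/∂x - ∂P/∂y = 6*y.
Integrating over R: integral_0^1 integral_0^{1-x} (6*y) dy dx = 1.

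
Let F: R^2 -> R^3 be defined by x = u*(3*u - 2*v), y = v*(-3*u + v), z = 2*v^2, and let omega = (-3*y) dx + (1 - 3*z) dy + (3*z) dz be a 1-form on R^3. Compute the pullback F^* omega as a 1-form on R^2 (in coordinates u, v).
F^* omega = (3*v*(18*u^2 - 12*u*v + 8*v^2 - 1)) du + (-18*u^2*v + 24*u*v^2 - 3*u + 12*v^3 + 2*v) dv

Using F^*(f dg) = (f ∘ F) d(g ∘ F), substitute each coordinate x_i by F_i(u, v) in f_i, and replace dx_i by d F_i = (∂F_i/∂u) du + (∂F_i/∂v) dv.
  For the x component: f_1(F) = 3*v*(3*u - v); d F_1 = (6*u - 2*v) du + (-2*u) dv
  For the y component: f_2(F) = 1 - 6*v^2; d F_2 = (-3*v) du + (-3*u + 2*v) dv
  For the z component: f_3(F) = 6*v^2; d F_3 = (0) du + (4*v) dv
Combining and collecting du, dv coefficients:
  coeff of du: 3*v*(18*u^2 - 12*u*v + 8*v^2 - 1)
  coeff of dv: -18*u^2*v + 24*u*v^2 - 3*u + 12*v^3 + 2*v
F^* omega = (3*v*(18*u^2 - 12*u*v + 8*v^2 - 1)) du + (-18*u^2*v + 24*u*v^2 - 3*u + 12*v^3 + 2*v) dv.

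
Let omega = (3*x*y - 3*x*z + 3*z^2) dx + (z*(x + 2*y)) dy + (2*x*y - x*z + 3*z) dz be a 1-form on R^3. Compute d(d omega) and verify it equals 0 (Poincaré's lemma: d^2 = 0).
d(d omega) = 0

Step 1: d omega = sum_{i<j} (∂f_j/∂x_i - ∂f_i/∂x_j) dx_i ∧ dx_j:
  coeff of dx ∧ dy: -3*x + z
  coeff of dx ∧ dz: 3*x + 2*y - 7*z
  coeff of dy ∧ dz: x - 2*y
Step 2: Apply d again to each 2-form coefficient. The only possible 3-form in R^3 is dx ∧ dy ∧ dz, with coefficient
  ∂(coeff of dy∧dz)/∂x - ∂(coeff of dx∧dz)/∂y + ∂(coeff of dx∧dy)/∂z
  = ∂/∂x (x - 2*y) - ∂/∂y (3*x + 2*y - 7*z) + ∂/∂z (-3*x + z).
Each of these terms simplifies to sums of mixed partials that cancel in pairs. The result is 0 (by equality of mixed partials for smooth functions — Schwarz / Clairaut).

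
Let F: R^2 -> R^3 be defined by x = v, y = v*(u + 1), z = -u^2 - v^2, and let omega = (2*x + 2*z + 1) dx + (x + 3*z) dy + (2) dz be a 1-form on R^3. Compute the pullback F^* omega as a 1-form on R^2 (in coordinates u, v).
F^* omega = (-3*u^2*v - 4*u - 3*v^3 + v^2) du + (-3*u^3 - 5*u^2 - 3*u*v^2 + u*v - 5*v^2 - v + 1) dv

Using F^*(f dg) = (f ∘ F) d(g ∘ F), substitute each coordinate x_i by F_i(u, v) in f_i, and replace dx_i by d F_i = (∂F_i/∂u) du + (∂F_i/∂v) dv.
  For the x component: f_1(F) = -2*u^2 - 2*v^2 + 2*v + 1; d F_1 = (0) du + (1) dv
  For the y component: f_2(F) = -3*u^2 - 3*v^2 + v; d F_2 = (v) du + (u + 1) dv
  For the z component: f_3(F) = 2; d F_3 = (-2*u) du + (-2*v) dv
Combining and collecting du, dv coefficients:
  coeff of du: -3*u^2*v - 4*u - 3*v^3 + v^2
  coeff of dv: -3*u^3 - 5*u^2 - 3*u*v^2 + u*v - 5*v^2 - v + 1
F^* omega = (-3*u^2*v - 4*u - 3*v^3 + v^2) du + (-3*u^3 - 5*u^2 - 3*u*v^2 + u*v - 5*v^2 - v + 1) dv.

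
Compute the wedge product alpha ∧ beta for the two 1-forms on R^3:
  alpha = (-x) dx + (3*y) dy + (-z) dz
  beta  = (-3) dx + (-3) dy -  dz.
alpha ∧ beta = (3*x + 9*y) dx ∧ dy + (x - 3*z) dx ∧ dz + (-3*y - 3*z) dy ∧ dz

Distribute the wedge, using dx_i ∧ dx_j = -dx_j ∧ dx_i and dx_i ∧ dx_i = 0. For each pair (i, j) with i < j, the coefficient of dx_i ∧ dx_j in alpha ∧ beta is (alpha_i * beta_j - alpha_j * beta_i). Collecting: alpha ∧ beta = (3*x + 9*y) dx ∧ dy + (x - 3*z) dx ∧ dz + (-3*y - 3*z) dy ∧ dz.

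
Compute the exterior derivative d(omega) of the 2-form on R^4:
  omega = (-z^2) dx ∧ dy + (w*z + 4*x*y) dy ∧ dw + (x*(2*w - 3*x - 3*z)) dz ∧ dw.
d(omega) = (-2*z) dx ∧ dy ∧ dz + (4*y) dx ∧ dy ∧ dw + (-w) dy ∧ dz ∧ dw + (2*w - 6*x - 3*z) dx ∧ dz ∧ dw

For a 2-form omega = sum_{i<j} g_{ij} dx_i ∧ dx_j, the exterior derivative is
  d(omega) = sum_{i<j} d(g_{ij}) ∧ dx_i ∧ dx_j = sum_{i<j, k} (∂g_{ij}/∂x_k) dx_k ∧ dx_i ∧ dx_j.
Expand each term, using dx_k ∧ dx_i ∧ dx_j = sgn(permutation) dx_{(a)} ∧ dx_{(b)} ∧ dx_{(c)} with (a < b < c) sorted:
  d(-z^2) includes (∂/∂z)(-z^2) dz = (-2*z) dz, which multiplied by dx ∧ dy gives (-2*z) dx ∧ dy ∧ dz
  d(w*z + 4*x*y) includes (∂/∂x)(w*z + 4*x*y) dx = (4*y) dx, which multiplied by dy ∧ dw gives (4*y) dx ∧ dy ∧ dw
  d(w*z + 4*x*y) includes (∂/∂z)(w*z + 4*x*y) dz = (w) dz, which multiplied by dy ∧ dw gives (-w) dy ∧ dz ∧ dw
  d(x*(2*w - 3*x - 3*z)) includes (∂/∂x)(x*(2*w - 3*x - 3*z)) dx = (2*w - 6*x - 3*z) dx, which multiplied by dz ∧ dw gives (2*w - 6*x - 3*z) dx ∧ dz ∧ dw
Collecting like 3-forms: d(omega) = (-2*z) dx ∧ dy ∧ dz + (4*y) dx ∧ dy ∧ dw + (-w) dy ∧ dz ∧ dw + (2*w - 6*x - 3*z) dx ∧ dz ∧ dw.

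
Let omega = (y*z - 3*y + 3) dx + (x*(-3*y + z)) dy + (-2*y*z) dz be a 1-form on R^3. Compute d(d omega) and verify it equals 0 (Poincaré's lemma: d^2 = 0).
d(d omega) = 0

Step 1: d omega = sum_{i<j} (∂f_j/∂x_i - ∂f_i/∂x_j) dx_i ∧ dx_j:
  coeff of dx ∧ dy: 3 - 3*y
  coeff of dx ∧ dz: -y
  coeff of dy ∧ dz: -x - 2*z
Step 2: Apply d again to each 2-form coefficient. The only possible 3-form in R^3 is dx ∧ dy ∧ dz, with coefficient
  ∂(coeff of dy∧dz)/∂x - ∂(coeff of dx∧dz)/∂y + ∂(coeff of dx∧dy)/∂z
  = ∂/∂x (-x - 2*z) - ∂/∂y (-y) + ∂/∂z (3 - 3*y).
Each of these terms simplifies to sums of mixed partials that cancel in pairs. The result is 0 (by equality of mixed partials for smooth functions — Schwarz / Clairaut).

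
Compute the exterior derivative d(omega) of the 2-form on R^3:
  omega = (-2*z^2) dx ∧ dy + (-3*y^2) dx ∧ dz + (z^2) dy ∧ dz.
d(omega) = (6*y - 4*z) dx ∧ dy ∧ dz

For a 2-form omega = sum_{i<j} g_{ij} dx_i ∧ dx_j, the exterior derivative is
  d(omega) = sum_{i<j} d(g_{ij}) ∧ dx_i ∧ dx_j = sum_{i<j, k} (∂g_{ij}/∂x_k) dx_k ∧ dx_i ∧ dx_j.
Expand each term, using dx_k ∧ dx_i ∧ dx_j = sgn(permutation) dx_{(a)} ∧ dx_{(b)} ∧ dx_{(c)} with (a < b < c) sorted:
  d(-2*z^2) includes (∂/∂z)(-2*z^2) dz = (-4*z) dz, which multiplied by dx ∧ dy gives (-4*z) dx ∧ dy ∧ dz
  d(-3*y^2) includes (∂/∂y)(-3*y^2) dy = (-6*y) dy, which multiplied by dx ∧ dz gives (6*y) dx ∧ dy ∧ dz
Collecting like 3-forms: d(omega) = (6*y - 4*z) dx ∧ dy ∧ dz.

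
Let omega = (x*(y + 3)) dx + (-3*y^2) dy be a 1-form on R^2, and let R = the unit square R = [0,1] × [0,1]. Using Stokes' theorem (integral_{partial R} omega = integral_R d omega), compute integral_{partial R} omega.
integral_(partial R) omega = -1/2

Stokes: integral_partial_R omega = integral_R d omega with d omega = (∂Q/∂x - ∂P/∂y) dx ∧ dy.
  ∂Q/∂x = 0
  ∂P/∂y = x
  integrand = ∂Q/∂x - ∂P/∂y = -x.
Integrating over R: integral_0^1 integral_0^1 (-x) dx dy = -1/2.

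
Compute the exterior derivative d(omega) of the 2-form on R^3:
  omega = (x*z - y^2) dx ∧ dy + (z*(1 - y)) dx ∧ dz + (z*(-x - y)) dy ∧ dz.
d(omega) = (x) dx ∧ dy ∧ dz

For a 2-form omega = sum_{i<j} g_{ij} dx_i ∧ dx_j, the exterior derivative is
  d(omega) = sum_{i<j} d(g_{ij}) ∧ dx_i ∧ dx_j = sum_{i<j, k} (∂g_{ij}/∂x_k) dx_k ∧ dx_i ∧ dx_j.
Expand each term, using dx_k ∧ dx_i ∧ dx_j = sgn(permutation) dx_{(a)} ∧ dx_{(b)} ∧ dx_{(c)} with (a < b < c) sorted:
  d(x*z - y^2) includes (∂/∂z)(x*z - y^2) dz = (x) dz, which multiplied by dx ∧ dy gives (x) dx ∧ dy ∧ dz
  d(z*(1 - y)) includes (∂/∂y)(z*(1 - y)) dy = (-z) dy, which multiplied by dx ∧ dz gives (z) dx ∧ dy ∧ dz
  d(z*(-x - y)) includes (∂/∂x)(z*(-x - y)) dx = (-z) dx, which multiplied by dy ∧ dz gives (-z) dx ∧ dy ∧ dz
Collecting like 3-forms: d(omega) = (x) dx ∧ dy ∧ dz.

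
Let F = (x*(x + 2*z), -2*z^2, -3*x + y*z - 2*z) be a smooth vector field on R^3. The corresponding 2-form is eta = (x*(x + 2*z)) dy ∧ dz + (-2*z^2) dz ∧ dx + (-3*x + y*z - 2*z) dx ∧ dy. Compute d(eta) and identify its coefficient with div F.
d(eta) = (2*x + y + 2*z - 2) dx ∧ dy ∧ dz; div F = 2*x + y + 2*z - 2

For a 2-form in R^3 of the form above, applying d gives a 3-form with coefficient ∂P/∂x + ∂Q/∂y + ∂R/∂z:
  ∂P/∂x = 2*x + 2*z
  ∂Q/∂y = 0
  ∂R/∂z = y - 2
Sum = 2*x + y + 2*z - 2, which is exactly div F.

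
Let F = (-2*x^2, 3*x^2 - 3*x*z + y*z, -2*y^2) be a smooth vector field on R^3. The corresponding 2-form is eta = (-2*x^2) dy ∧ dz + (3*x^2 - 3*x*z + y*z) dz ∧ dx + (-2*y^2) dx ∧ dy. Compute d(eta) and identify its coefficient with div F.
d(eta) = (-4*x + z) dx ∧ dy ∧ dz; div F = -4*x + z

For a 2-form in R^3 of the form above, applying d gives a 3-form with coefficient ∂P/∂x + ∂Q/∂y + ∂R/∂z:
  ∂P/∂x = -4*x
  ∂Q/∂y = z
  ∂R/∂z = 0
Sum = -4*x + z, which is exactly div F.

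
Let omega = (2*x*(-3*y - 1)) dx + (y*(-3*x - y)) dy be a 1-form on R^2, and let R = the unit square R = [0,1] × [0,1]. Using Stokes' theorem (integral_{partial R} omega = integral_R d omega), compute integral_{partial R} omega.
integral_(partial R) omega = 3/2

Stokes: integral_partial_R omega = integral_R d omega with d omega = (∂Q/∂x - ∂P/∂y) dx ∧ dy.
  ∂Q/∂x = -3*y
  ∂P/∂y = -6*x
  integrand = ∂Q/∂x - ∂P/∂y = 6*x - 3*y.
Integrating over R: integral_0^1 integral_0^1 (6*x - 3*y) dx dy = 3/2.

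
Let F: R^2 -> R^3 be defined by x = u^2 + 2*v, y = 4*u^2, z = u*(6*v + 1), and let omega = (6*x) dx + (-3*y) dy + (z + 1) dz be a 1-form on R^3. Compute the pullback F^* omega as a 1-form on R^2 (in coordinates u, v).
F^* omega = (-84*u^3 + 36*u*v^2 + 36*u*v + u + 6*v + 1) du + (36*u^2*v + 18*u^2 + 6*u + 24*v) dv

Using F^*(f dg) = (f ∘ F) d(g ∘ F), substitute each coordinate x_i by F_i(u, v) in f_i, and replace dx_i by d F_i = (∂F_i/∂u) du + (∂F_i/∂v) dv.
  For the x component: f_1(F) = 6*u^2 + 12*v; d F_1 = (2*u) du + (2) dv
  For the y component: f_2(F) = -12*u^2; d F_2 = (8*u) du + (0) dv
  For the z component: f_3(F) = 6*u*v + u + 1; d F_3 = (6*v + 1) du + (6*u) dv
Combining and collecting du, dv coefficients:
  coeff of du: -84*u^3 + 36*u*v^2 + 36*u*v + u + 6*v + 1
  coeff of dv: 36*u^2*v + 18*u^2 + 6*u + 24*v
F^* omega = (-84*u^3 + 36*u*v^2 + 36*u*v + u + 6*v + 1) du + (36*u^2*v + 18*u^2 + 6*u + 24*v) dv.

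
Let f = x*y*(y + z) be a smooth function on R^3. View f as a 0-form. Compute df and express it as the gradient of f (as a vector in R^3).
df = (y*(y + z)) dx + (x*(2*y + z)) dy + (x*y) dz; grad f = (y*(y + z), x*(2*y + z), x*y)

For a 0-form f, d f = (∂f/∂x) dx + (∂f/∂y) dy + (∂f/∂z) dz. The components of the vector representation are exactly the entries of grad f in Cartesian coordinates:
  ∂f/∂x = y*(y + z)
  ∂f/∂y = x*(2*y + z)
  ∂f/∂z = x*y.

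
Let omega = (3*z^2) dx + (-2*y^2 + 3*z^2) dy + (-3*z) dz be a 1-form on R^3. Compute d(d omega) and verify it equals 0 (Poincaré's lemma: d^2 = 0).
d(d omega) = 0

Step 1: d omega = sum_{i<j} (∂f_j/∂x_i - ∂f_i/∂x_j) dx_i ∧ dx_j:
  coeff of dx ∧ dy: 0
  coeff of dx ∧ dz: -6*z
  coeff of dy ∧ dz: -6*z
Step 2: Apply d again to each 2-form coefficient. The only possible 3-form in R^3 is dx ∧ dy ∧ dz, with coefficient
  ∂(coeff of dy∧dz)/∂x - ∂(coeff of dx∧dz)/∂y + ∂(coeff of dx∧dy)/∂z
  = ∂/∂x (-6*z) - ∂/∂y (-6*z) + ∂/∂z (0).
Each of these terms simplifies to sums of mixed partials that cancel in pairs. The result is 0 (by equality of mixed partials for smooth functions — Schwarz / Clairaut).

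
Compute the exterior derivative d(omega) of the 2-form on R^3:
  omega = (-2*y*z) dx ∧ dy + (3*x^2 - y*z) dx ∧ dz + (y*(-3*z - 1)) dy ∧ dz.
d(omega) = (-2*y + z) dx ∧ dy ∧ dz

For a 2-form omega = sum_{i<j} g_{ij} dx_i ∧ dx_j, the exterior derivative is
  d(omega) = sum_{i<j} d(g_{ij}) ∧ dx_i ∧ dx_j = sum_{i<j, k} (∂g_{ij}/∂x_k) dx_k ∧ dx_i ∧ dx_j.
Expand each term, using dx_k ∧ dx_i ∧ dx_j = sgn(permutation) dx_{(a)} ∧ dx_{(b)} ∧ dx_{(c)} with (a < b < c) sorted:
  d(-2*y*z) includes (∂/∂z)(-2*y*z) dz = (-2*y) dz, which multiplied by dx ∧ dy gives (-2*y) dx ∧ dy ∧ dz
  d(3*x^2 - y*z) includes (∂/∂y)(3*x^2 - y*z) dy = (-z) dy, which multiplied by dx ∧ dz gives (z) dx ∧ dy ∧ dz
Collecting like 3-forms: d(omega) = (-2*y + z) dx ∧ dy ∧ dz.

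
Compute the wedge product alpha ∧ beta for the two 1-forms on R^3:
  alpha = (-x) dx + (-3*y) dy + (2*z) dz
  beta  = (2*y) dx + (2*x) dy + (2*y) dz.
alpha ∧ beta = (-2*x^2 + 6*y^2) dx ∧ dy + (-2*y*(x + 2*z)) dx ∧ dz + (-4*x*z - 6*y^2) dy ∧ dz

Distribute the wedge, using dx_i ∧ dx_j = -dx_j ∧ dx_i and dx_i ∧ dx_i = 0. For each pair (i, j) with i < j, the coefficient of dx_i ∧ dx_j in alpha ∧ beta is (alpha_i * beta_j - alpha_j * beta_i). Collecting: alpha ∧ beta = (-2*x^2 + 6*y^2) dx ∧ dy + (-2*y*(x + 2*z)) dx ∧ dz + (-4*x*z - 6*y^2) dy ∧ dz.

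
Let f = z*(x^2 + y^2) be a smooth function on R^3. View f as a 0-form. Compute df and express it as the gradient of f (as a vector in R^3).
df = (2*x*z) dx + (2*y*z) dy + (x^2 + y^2) dz; grad f = (2*x*z, 2*y*z, x^2 + y^2)

For a 0-form f, d f = (∂f/∂x) dx + (∂f/∂y) dy + (∂f/∂z) dz. The components of the vector representation are exactly the entries of grad f in Cartesian coordinates:
  ∂f/∂x = 2*x*z
  ∂f/∂y = 2*y*z
  ∂f/∂z = x^2 + y^2.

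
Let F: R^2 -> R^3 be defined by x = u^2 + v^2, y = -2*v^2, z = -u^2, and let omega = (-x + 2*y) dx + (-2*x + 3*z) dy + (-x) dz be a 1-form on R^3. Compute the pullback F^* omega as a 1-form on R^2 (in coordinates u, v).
F^* omega = (-8*u*v^2) du + (2*v*(9*u^2 - v^2)) dv

Using F^*(f dg) = (f ∘ F) d(g ∘ F), substitute each coordinate x_i by F_i(u, v) in f_i, and replace dx_i by d F_i = (∂F_i/∂u) du + (∂F_i/∂v) dv.
  For the x component: f_1(F) = -u^2 - 5*v^2; d F_1 = (2*u) du + (2*v) dv
  For the y component: f_2(F) = -5*u^2 - 2*v^2; d F_2 = (0) du + (-4*v) dv
  For the z component: f_3(F) = -u^2 - v^2; d F_3 = (-2*u) du + (0) dv
Combining and collecting du, dv coefficients:
  coeff of du: -8*u*v^2
  coeff of dv: 2*v*(9*u^2 - v^2)
F^* omega = (-8*u*v^2) du + (2*v*(9*u^2 - v^2)) dv.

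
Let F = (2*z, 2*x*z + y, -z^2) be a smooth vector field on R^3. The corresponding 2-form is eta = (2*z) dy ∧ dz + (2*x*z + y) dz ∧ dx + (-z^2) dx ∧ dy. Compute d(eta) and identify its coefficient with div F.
d(eta) = (1 - 2*z) dx ∧ dy ∧ dz; div F = 1 - 2*z

For a 2-form in R^3 of the form above, applying d gives a 3-form with coefficient ∂P/∂x + ∂Q/∂y + ∂R/∂z:
  ∂P/∂x = 0
  ∂Q/∂y = 1
  ∂R/∂z = -2*z
Sum = 1 - 2*z, which is exactly div F.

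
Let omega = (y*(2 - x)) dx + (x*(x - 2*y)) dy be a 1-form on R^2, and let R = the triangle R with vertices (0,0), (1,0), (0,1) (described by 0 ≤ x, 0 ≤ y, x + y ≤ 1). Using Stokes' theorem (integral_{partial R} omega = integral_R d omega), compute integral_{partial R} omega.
integral_(partial R) omega = -5/6

Stokes: integral_partial_R omega = integral_R d omega with d omega = (∂Q/∂x - ∂P/∂y) dx ∧ dy.
  ∂Q/∂x = 2*x - 2*y
  ∂P/∂y = 2 - x
  integrand = ∂Q/∂x - ∂P/∂y = 3*x - 2*y - 2.
Integrating over R: integral_0^1 integral_0^{1-x} (3*x - 2*y - 2) dy dx = -5/6.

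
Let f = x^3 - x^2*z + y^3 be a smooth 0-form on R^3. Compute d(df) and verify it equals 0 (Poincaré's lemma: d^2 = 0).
d(df) = 0

Step 1: df = sum_i (∂f/∂x_i) dx_i = (x*(3*x - 2*z)) dx + (3*y^2) dy + (-x^2) dz.
Step 2: Apply d again. Using the 1-form formula, the coefficient of dx ∧ dy in d(df) is ∂^2 f/∂x ∂y - ∂^2 f/∂y ∂x = (0) - (0) = 0 (equality of mixed partials for smooth f).
Similarly for dx ∧ dz and dy ∧ dz — all coefficients vanish. So d(df) = 0.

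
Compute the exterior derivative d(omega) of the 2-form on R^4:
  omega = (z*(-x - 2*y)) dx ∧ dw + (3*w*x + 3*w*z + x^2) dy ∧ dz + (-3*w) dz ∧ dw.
d(omega) = (2*z) dx ∧ dy ∧ dw + (x + 2*y) dx ∧ dz ∧ dw + (3*w + 2*x) dx ∧ dy ∧ dz + (3*x + 3*z) dy ∧ dz ∧ dw

For a 2-form omega = sum_{i<j} g_{ij} dx_i ∧ dx_j, the exterior derivative is
  d(omega) = sum_{i<j} d(g_{ij}) ∧ dx_i ∧ dx_j = sum_{i<j, k} (∂g_{ij}/∂x_k) dx_k ∧ dx_i ∧ dx_j.
Expand each term, using dx_k ∧ dx_i ∧ dx_j = sgn(permutation) dx_{(a)} ∧ dx_{(b)} ∧ dx_{(c)} with (a < b < c) sorted:
  d(z*(-x - 2*y)) includes (∂/∂y)(z*(-x - 2*y)) dy = (-2*z) dy, which multiplied by dx ∧ dw gives (2*z) dx ∧ dy ∧ dw
  d(z*(-x - 2*y)) includes (∂/∂z)(z*(-x - 2*y)) dz = (-x - 2*y) dz, which multiplied by dx ∧ dw gives (x + 2*y) dx ∧ dz ∧ dw
  d(3*w*x + 3*w*z + x^2) includes (∂/∂x)(3*w*x + 3*w*z + x^2) dx = (3*w + 2*x) dx, which multiplied by dy ∧ dz gives (3*w + 2*x) dx ∧ dy ∧ dz
  d(3*w*x + 3*w*z + x^2) includes (∂/∂w)(3*w*x + 3*w*z + x^2) dw = (3*x + 3*z) dw, which multiplied by dy ∧ dz gives (3*x + 3*z) dy ∧ dz ∧ dw
Collecting like 3-forms: d(omega) = (2*z) dx ∧ dy ∧ dw + (x + 2*y) dx ∧ dz ∧ dw + (3*w + 2*x) dx ∧ dy ∧ dz + (3*x + 3*z) dy ∧ dz ∧ dw.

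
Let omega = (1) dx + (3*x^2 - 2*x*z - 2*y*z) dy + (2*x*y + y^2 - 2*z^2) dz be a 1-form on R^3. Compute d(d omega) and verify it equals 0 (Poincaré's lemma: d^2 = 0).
d(d omega) = 0

Step 1: d omega = sum_{i<j} (∂f_j/∂x_i - ∂f_i/∂x_j) dx_i ∧ dx_j:
  coeff of dx ∧ dy: 6*x - 2*z
  coeff of dx ∧ dz: 2*y
  coeff of dy ∧ dz: 4*x + 4*y
Step 2: Apply d again to each 2-form coefficient. The only possible 3-form in R^3 is dx ∧ dy ∧ dz, with coefficient
  ∂(coeff of dy∧dz)/∂x - ∂(coeff of dx∧dz)/∂y + ∂(coeff of dx∧dy)/∂z
  = ∂/∂x (4*x + 4*y) - ∂/∂y (2*y) + ∂/∂z (6*x - 2*z).
Each of these terms simplifies to sums of mixed partials that cancel in pairs. The result is 0 (by equality of mixed partials for smooth functions — Schwarz / Clairaut).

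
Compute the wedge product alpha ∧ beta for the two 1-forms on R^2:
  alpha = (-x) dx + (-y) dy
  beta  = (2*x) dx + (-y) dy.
alpha ∧ beta = (3*x*y) dx ∧ dy

Distribute the wedge, using dx_i ∧ dx_j = -dx_j ∧ dx_i and dx_i ∧ dx_i = 0. For each pair (i, j) with i < j, the coefficient of dx_i ∧ dx_j in alpha ∧ beta is (alpha_i * beta_j - alpha_j * beta_i). Collecting: alpha ∧ beta = (3*x*y) dx ∧ dy.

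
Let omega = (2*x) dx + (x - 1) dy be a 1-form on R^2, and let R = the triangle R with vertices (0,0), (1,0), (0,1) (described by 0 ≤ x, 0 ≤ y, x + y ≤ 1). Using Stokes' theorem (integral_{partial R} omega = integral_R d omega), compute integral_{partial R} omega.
integral_(partial R) omega = 1/2

Stokes: integral_partial_R omega = integral_R d omega with d omega = (∂Q/∂x - ∂P/∂y) dx ∧ dy.
  ∂Q/∂x = 1
  ∂P/∂y = 0
  integrand = ∂Q/∂x - ∂P/∂y = 1.
Integrating over R: integral_0^1 integral_0^{1-x} (1) dy dx = 1/2.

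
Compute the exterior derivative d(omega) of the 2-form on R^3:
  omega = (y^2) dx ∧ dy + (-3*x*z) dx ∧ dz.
d(omega) = 0

For a 2-form omega = sum_{i<j} g_{ij} dx_i ∧ dx_j, the exterior derivative is
  d(omega) = sum_{i<j} d(g_{ij}) ∧ dx_i ∧ dx_j = sum_{i<j, k} (∂g_{ij}/∂x_k) dx_k ∧ dx_i ∧ dx_j.
Expand each term, using dx_k ∧ dx_i ∧ dx_j = sgn(permutation) dx_{(a)} ∧ dx_{(b)} ∧ dx_{(c)} with (a < b < c) sorted:

Collecting like 3-forms: d(omega) = 0.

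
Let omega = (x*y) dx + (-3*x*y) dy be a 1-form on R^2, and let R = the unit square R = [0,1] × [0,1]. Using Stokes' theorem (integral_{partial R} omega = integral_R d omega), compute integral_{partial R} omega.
integral_(partial R) omega = -2

Stokes: integral_partial_R omega = integral_R d omega with d omega = (∂Q/∂x - ∂P/∂y) dx ∧ dy.
  ∂Q/∂x = -3*y
  ∂P/∂y = x
  integrand = ∂Q/∂x - ∂P/∂y = -x - 3*y.
Integrating over R: integral_0^1 integral_0^1 (-x - 3*y) dx dy = -2.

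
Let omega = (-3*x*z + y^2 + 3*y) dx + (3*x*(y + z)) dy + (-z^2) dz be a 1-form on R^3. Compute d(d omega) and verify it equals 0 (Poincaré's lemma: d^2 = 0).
d(d omega) = 0

Step 1: d omega = sum_{i<j} (∂f_j/∂x_i - ∂f_i/∂x_j) dx_i ∧ dx_j:
  coeff of dx ∧ dy: y + 3*z - 3
  coeff of dx ∧ dz: 3*x
  coeff of dy ∧ dz: -3*x
Step 2: Apply d again to each 2-form coefficient. The only possible 3-form in R^3 is dx ∧ dy ∧ dz, with coefficient
  ∂(coeff of dy∧dz)/∂x - ∂(coeff of dx∧dz)/∂y + ∂(coeff of dx∧dy)/∂z
  = ∂/∂x (-3*x) - ∂/∂y (3*x) + ∂/∂z (y + 3*z - 3).
Each of these terms simplifies to sums of mixed partials that cancel in pairs. The result is 0 (by equality of mixed partials for smooth functions — Schwarz / Clairaut).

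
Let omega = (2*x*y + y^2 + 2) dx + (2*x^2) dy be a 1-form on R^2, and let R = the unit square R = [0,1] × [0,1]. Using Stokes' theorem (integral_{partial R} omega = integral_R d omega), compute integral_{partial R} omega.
integral_(partial R) omega = 0

Stokes: integral_partial_R omega = integral_R d omega with d omega = (∂Q/∂x - ∂P/∂y) dx ∧ dy.
  ∂Q/∂x = 4*x
  ∂P/∂y = 2*x + 2*y
  integrand = ∂Q/∂x - ∂P/∂y = 2*x - 2*y.
Integrating over R: integral_0^1 integral_0^1 (2*x - 2*y) dx dy = 0.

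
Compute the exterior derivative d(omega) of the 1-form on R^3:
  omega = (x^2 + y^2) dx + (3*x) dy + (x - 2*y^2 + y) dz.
d(omega) = (3 - 2*y) dx ∧ dy + (1) dx ∧ dz + (1 - 4*y) dy ∧ dz

For a 1-form omega = sum_i f_i dx_i, the exterior derivative is
  d(omega) = sum_{i < j} (∂f_j/∂x_i - ∂f_i/∂x_j) dx_i ∧ dx_j.
  coefficient of dx ∧ dy: ∂f_2/∂x - ∂f_1/∂y = ∂(3*x)/∂x - ∂(x^2 + y^2)/∂y = 3 - 2*y
  coefficient of dx ∧ dz: ∂f_3/∂x - ∂f_1/∂z = ∂(x - 2*y^2 + y)/∂x - ∂(x^2 + y^2)/∂z = 1
  coefficient of dy ∧ dz: ∂f_3/∂y - ∂f_2/∂z = ∂(x - 2*y^2 + y)/∂y - ∂(3*x)/∂z = 1 - 4*y
Assembling: d(omega) = (3 - 2*y) dx ∧ dy + (1) dx ∧ dz + (1 - 4*y) dy ∧ dz.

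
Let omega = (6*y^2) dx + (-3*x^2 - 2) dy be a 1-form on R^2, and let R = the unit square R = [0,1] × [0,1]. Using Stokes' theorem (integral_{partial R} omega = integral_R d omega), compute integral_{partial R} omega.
integral_(partial R) omega = -9

Stokes: integral_partial_R omega = integral_R d omega with d omega = (∂Q/∂x - ∂P/∂y) dx ∧ dy.
  ∂Q/∂x = -6*x
  ∂P/∂y = 12*y
  integrand = ∂Q/∂x - ∂P/∂y = -6*x - 12*y.
Integrating over R: integral_0^1 integral_0^1 (-6*x - 12*y) dx dy = -9.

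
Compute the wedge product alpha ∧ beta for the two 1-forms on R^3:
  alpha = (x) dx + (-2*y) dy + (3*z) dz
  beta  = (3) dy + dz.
alpha ∧ beta = (3*x) dx ∧ dy + (x) dx ∧ dz + (-2*y - 9*z) dy ∧ dz

Distribute the wedge, using dx_i ∧ dx_j = -dx_j ∧ dx_i and dx_i ∧ dx_i = 0. For each pair (i, j) with i < j, the coefficient of dx_i ∧ dx_j in alpha ∧ beta is (alpha_i * beta_j - alpha_j * beta_i). Collecting: alpha ∧ beta = (3*x) dx ∧ dy + (x) dx ∧ dz + (-2*y - 9*z) dy ∧ dz.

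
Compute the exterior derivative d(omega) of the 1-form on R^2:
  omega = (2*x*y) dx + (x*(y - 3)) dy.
d(omega) = (-2*x + y - 3) dx ∧ dy

For a 1-form omega = sum_i f_i dx_i, the exterior derivative is
  d(omega) = sum_{i < j} (∂f_j/∂x_i - ∂f_i/∂x_j) dx_i ∧ dx_j.
  coefficient of dx ∧ dy: ∂f_2/∂x - ∂f_1/∂y = ∂(x*(y - 3))/∂x - ∂(2*x*y)/∂y = -2*x + y - 3
Assembling: d(omega) = (-2*x + y - 3) dx ∧ dy.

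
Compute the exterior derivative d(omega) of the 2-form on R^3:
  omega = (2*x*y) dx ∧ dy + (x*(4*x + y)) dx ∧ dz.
d(omega) = (-x) dx ∧ dy ∧ dz

For a 2-form omega = sum_{i<j} g_{ij} dx_i ∧ dx_j, the exterior derivative is
  d(omega) = sum_{i<j} d(g_{ij}) ∧ dx_i ∧ dx_j = sum_{i<j, k} (∂g_{ij}/∂x_k) dx_k ∧ dx_i ∧ dx_j.
Expand each term, using dx_k ∧ dx_i ∧ dx_j = sgn(permutation) dx_{(a)} ∧ dx_{(b)} ∧ dx_{(c)} with (a < b < c) sorted:
  d(x*(4*x + y)) includes (∂/∂y)(x*(4*x + y)) dy = (x) dy, which multiplied by dx ∧ dz gives (-x) dx ∧ dy ∧ dz
Collecting like 3-forms: d(omega) = (-x) dx ∧ dy ∧ dz.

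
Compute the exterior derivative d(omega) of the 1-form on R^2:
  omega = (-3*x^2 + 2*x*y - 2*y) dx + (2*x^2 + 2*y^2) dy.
d(omega) = (2*x + 2) dx ∧ dy

For a 1-form omega = sum_i f_i dx_i, the exterior derivative is
  d(omega) = sum_{i < j} (∂f_j/∂x_i - ∂f_i/∂x_j) dx_i ∧ dx_j.
  coefficient of dx ∧ dy: ∂f_2/∂x - ∂f_1/∂y = ∂(2*x^2 + 2*y^2)/∂x - ∂(-3*x^2 + 2*x*y - 2*y)/∂y = 2*x + 2
Assembling: d(omega) = (2*x + 2) dx ∧ dy.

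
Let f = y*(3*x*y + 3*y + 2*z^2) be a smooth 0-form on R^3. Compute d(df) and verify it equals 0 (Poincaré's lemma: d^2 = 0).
d(df) = 0

Step 1: df = sum_i (∂f/∂x_i) dx_i = (3*y^2) dx + (6*x*y + 6*y + 2*z^2) dy + (4*y*z) dz.
Step 2: Apply d again. Using the 1-form formula, the coefficient of dx ∧ dy in d(df) is ∂^2 f/∂x ∂y - ∂^2 f/∂y ∂x = (6*y) - (6*y) = 0 (equality of mixed partials for smooth f).
Similarly for dx ∧ dz and dy ∧ dz — all coefficients vanish. So d(df) = 0.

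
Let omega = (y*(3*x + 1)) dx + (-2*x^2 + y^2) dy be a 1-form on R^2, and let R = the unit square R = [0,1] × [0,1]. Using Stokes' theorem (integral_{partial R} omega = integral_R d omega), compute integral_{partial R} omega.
integral_(partial R) omega = -9/2

Stokes: integral_partial_R omega = integral_R d omega with d omega = (∂Q/∂x - ∂P/∂y) dx ∧ dy.
  ∂Q/∂x = -4*x
  ∂P/∂y = 3*x + 1
  integrand = ∂Q/∂x - ∂P/∂y = -7*x - 1.
Integrating over R: integral_0^1 integral_0^1 (-7*x - 1) dx dy = -9/2.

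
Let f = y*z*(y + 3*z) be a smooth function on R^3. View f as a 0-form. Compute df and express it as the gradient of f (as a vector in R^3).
df = (0) dx + (z*(2*y + 3*z)) dy + (y*(y + 6*z)) dz; grad f = (0, z*(2*y + 3*z), y*(y + 6*z))

For a 0-form f, d f = (∂f/∂x) dx + (∂f/∂y) dy + (∂f/∂z) dz. The components of the vector representation are exactly the entries of grad f in Cartesian coordinates:
  ∂f/∂x = 0
  ∂f/∂y = z*(2*y + 3*z)
  ∂f/∂z = y*(y + 6*z).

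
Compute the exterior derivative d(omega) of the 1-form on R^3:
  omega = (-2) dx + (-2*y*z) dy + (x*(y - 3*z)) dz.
d(omega) = (y - 3*z) dx ∧ dz + (x + 2*y) dy ∧ dz

For a 1-form omega = sum_i f_i dx_i, the exterior derivative is
  d(omega) = sum_{i < j} (∂f_j/∂x_i - ∂f_i/∂x_j) dx_i ∧ dx_j.
  coefficient of dx ∧ dz: ∂f_3/∂x - ∂f_1/∂z = ∂(x*(y - 3*z))/∂x - ∂(-2)/∂z = y - 3*z
  coefficient of dy ∧ dz: ∂f_3/∂y - ∂f_2/∂z = ∂(x*(y - 3*z))/∂y - ∂(-2*y*z)/∂z = x + 2*y
Assembling: d(omega) = (y - 3*z) dx ∧ dz + (x + 2*y) dy ∧ dz.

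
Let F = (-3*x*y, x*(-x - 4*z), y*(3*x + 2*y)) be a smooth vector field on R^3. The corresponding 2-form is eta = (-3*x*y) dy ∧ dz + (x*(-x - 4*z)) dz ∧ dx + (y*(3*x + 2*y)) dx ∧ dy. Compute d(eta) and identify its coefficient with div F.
d(eta) = (-3*y) dx ∧ dy ∧ dz; div F = -3*y

For a 2-form in R^3 of the form above, applying d gives a 3-form with coefficient ∂P/∂x + ∂Q/∂y + ∂R/∂z:
  ∂P/∂x = -3*y
  ∂Q/∂y = 0
  ∂R/∂z = 0
Sum = -3*y, which is exactly div F.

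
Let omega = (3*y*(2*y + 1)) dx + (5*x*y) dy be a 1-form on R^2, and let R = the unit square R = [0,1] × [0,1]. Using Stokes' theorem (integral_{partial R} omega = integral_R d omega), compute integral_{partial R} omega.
integral_(partial R) omega = -13/2

Stokes: integral_partial_R omega = integral_R d omega with d omega = (∂Q/∂x - ∂P/∂y) dx ∧ dy.
  ∂Q/∂x = 5*y
  ∂P/∂y = 12*y + 3
  integrand = ∂Q/∂x - ∂P/∂y = -7*y - 3.
Integrating over R: integral_0^1 integral_0^1 (-7*y - 3) dx dy = -13/2.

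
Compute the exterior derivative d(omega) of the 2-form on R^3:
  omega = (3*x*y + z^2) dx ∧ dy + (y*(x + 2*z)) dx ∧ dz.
d(omega) = (-x) dx ∧ dy ∧ dz

For a 2-form omega = sum_{i<j} g_{ij} dx_i ∧ dx_j, the exterior derivative is
  d(omega) = sum_{i<j} d(g_{ij}) ∧ dx_i ∧ dx_j = sum_{i<j, k} (∂g_{ij}/∂x_k) dx_k ∧ dx_i ∧ dx_j.
Expand each term, using dx_k ∧ dx_i ∧ dx_j = sgn(permutation) dx_{(a)} ∧ dx_{(b)} ∧ dx_{(c)} with (a < b < c) sorted:
  d(3*x*y + z^2) includes (∂/∂z)(3*x*y + z^2) dz = (2*z) dz, which multiplied by dx ∧ dy gives (2*z) dx ∧ dy ∧ dz
  d(y*(x + 2*z)) includes (∂/∂y)(y*(x + 2*z)) dy = (x + 2*z) dy, which multiplied by dx ∧ dz gives (-x - 2*z) dx ∧ dy ∧ dz
Collecting like 3-forms: d(omega) = (-x) dx ∧ dy ∧ dz.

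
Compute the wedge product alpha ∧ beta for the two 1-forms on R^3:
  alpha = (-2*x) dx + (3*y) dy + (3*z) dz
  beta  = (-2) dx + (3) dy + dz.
alpha ∧ beta = (-6*x + 6*y) dx ∧ dy + (-2*x + 6*z) dx ∧ dz + (3*y - 9*z) dy ∧ dz

Distribute the wedge, using dx_i ∧ dx_j = -dx_j ∧ dx_i and dx_i ∧ dx_i = 0. For each pair (i, j) with i < j, the coefficient of dx_i ∧ dx_j in alpha ∧ beta is (alpha_i * beta_j - alpha_j * beta_i). Collecting: alpha ∧ beta = (-6*x + 6*y) dx ∧ dy + (-2*x + 6*z) dx ∧ dz + (3*y - 9*z) dy ∧ dz.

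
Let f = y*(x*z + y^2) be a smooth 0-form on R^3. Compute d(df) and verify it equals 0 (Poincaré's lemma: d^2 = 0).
d(df) = 0

Step 1: df = sum_i (∂f/∂x_i) dx_i = (y*z) dx + (x*z + 3*y^2) dy + (x*y) dz.
Step 2: Apply d again. Using the 1-form formula, the coefficient of dx ∧ dy in d(df) is ∂^2 f/∂x ∂y - ∂^2 f/∂y ∂x = (z) - (z) = 0 (equality of mixed partials for smooth f).
Similarly for dx ∧ dz and dy ∧ dz — all coefficients vanish. So d(df) = 0.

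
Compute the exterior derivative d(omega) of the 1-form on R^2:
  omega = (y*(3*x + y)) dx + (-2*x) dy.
d(omega) = (-3*x - 2*y - 2) dx ∧ dy

For a 1-form omega = sum_i f_i dx_i, the exterior derivative is
  d(omega) = sum_{i < j} (∂f_j/∂x_i - ∂f_i/∂x_j) dx_i ∧ dx_j.
  coefficient of dx ∧ dy: ∂f_2/∂x - ∂f_1/∂y = ∂(-2*x)/∂x - ∂(y*(3*x + y))/∂y = -3*x - 2*y - 2
Assembling: d(omega) = (-3*x - 2*y - 2) dx ∧ dy.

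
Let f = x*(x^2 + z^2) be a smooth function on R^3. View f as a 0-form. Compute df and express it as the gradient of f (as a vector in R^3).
df = (3*x^2 + z^2) dx + (0) dy + (2*x*z) dz; grad f = (3*x^2 + z^2, 0, 2*x*z)

For a 0-form f, d f = (∂f/∂x) dx + (∂f/∂y) dy + (∂f/∂z) dz. The components of the vector representation are exactly the entries of grad f in Cartesian coordinates:
  ∂f/∂x = 3*x^2 + z^2
  ∂f/∂y = 0
  ∂f/∂z = 2*x*z.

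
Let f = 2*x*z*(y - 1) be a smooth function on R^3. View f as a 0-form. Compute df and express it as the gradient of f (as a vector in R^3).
df = (2*z*(y - 1)) dx + (2*x*z) dy + (2*x*(y - 1)) dz; grad f = (2*z*(y - 1), 2*x*z, 2*x*(y - 1))

For a 0-form f, d f = (∂f/∂x) dx + (∂f/∂y) dy + (∂f/∂z) dz. The components of the vector representation are exactly the entries of grad f in Cartesian coordinates:
  ∂f/∂x = 2*z*(y - 1)
  ∂f/∂y = 2*x*z
  ∂f/∂z = 2*x*(y - 1).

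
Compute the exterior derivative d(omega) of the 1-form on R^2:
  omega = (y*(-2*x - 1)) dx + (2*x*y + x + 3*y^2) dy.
d(omega) = (2*x + 2*y + 2) dx ∧ dy

For a 1-form omega = sum_i f_i dx_i, the exterior derivative is
  d(omega) = sum_{i < j} (∂f_j/∂x_i - ∂f_i/∂x_j) dx_i ∧ dx_j.
  coefficient of dx ∧ dy: ∂f_2/∂x - ∂f_1/∂y = ∂(2*x*y + x + 3*y^2)/∂x - ∂(y*(-2*x - 1))/∂y = 2*x + 2*y + 2
Assembling: d(omega) = (2*x + 2*y + 2) dx ∧ dy.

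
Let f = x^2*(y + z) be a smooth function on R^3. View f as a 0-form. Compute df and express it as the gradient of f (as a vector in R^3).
df = (2*x*(y + z)) dx + (x^2) dy + (x^2) dz; grad f = (2*x*(y + z), x^2, x^2)

For a 0-form f, d f = (∂f/∂x) dx + (∂f/∂y) dy + (∂f/∂z) dz. The components of the vector representation are exactly the entries of grad f in Cartesian coordinates:
  ∂f/∂x = 2*x*(y + z)
  ∂f/∂y = x^2
  ∂f/∂z = x^2.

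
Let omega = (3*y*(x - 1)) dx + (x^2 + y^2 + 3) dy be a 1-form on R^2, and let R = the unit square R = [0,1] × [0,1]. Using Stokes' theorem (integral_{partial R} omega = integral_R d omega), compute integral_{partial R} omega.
integral_(partial R) omega = 5/2

Stokes: integral_partial_R omega = integral_R d omega with d omega = (∂Q/∂x - ∂P/∂y) dx ∧ dy.
  ∂Q/∂x = 2*x
  ∂P/∂y = 3*x - 3
  integrand = ∂Q/∂x - ∂P/∂y = 3 - x.
Integrating over R: integral_0^1 integral_0^1 (3 - x) dx dy = 5/2.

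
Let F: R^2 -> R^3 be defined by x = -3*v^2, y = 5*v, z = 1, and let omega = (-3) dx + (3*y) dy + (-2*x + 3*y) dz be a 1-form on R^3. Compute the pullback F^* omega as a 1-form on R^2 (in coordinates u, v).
F^* omega = (93*v) dv

Using F^*(f dg) = (f ∘ F) d(g ∘ F), substitute each coordinate x_i by F_i(u, v) in f_i, and replace dx_i by d F_i = (∂F_i/∂u) du + (∂F_i/∂v) dv.
  For the x component: f_1(F) = -3; d F_1 = (0) du + (-6*v) dv
  For the y component: f_2(F) = 15*v; d F_2 = (0) du + (5) dv
  For the z component: f_3(F) = 3*v*(2*v + 5); d F_3 = (0) du + (0) dv
Combining and collecting du, dv coefficients:
  coeff of du: 0
  coeff of dv: 93*v
F^* omega = (93*v) dv.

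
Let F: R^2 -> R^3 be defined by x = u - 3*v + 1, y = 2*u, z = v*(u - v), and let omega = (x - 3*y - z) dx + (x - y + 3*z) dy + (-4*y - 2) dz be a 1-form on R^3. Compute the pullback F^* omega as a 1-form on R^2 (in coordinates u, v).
F^* omega = (-3*u*v - 7*u - 5*v^2 - 11*v + 3) du + (-8*u^2 + 19*u*v + 13*u - 3*v^2 + 13*v - 3) dv

Using F^*(f dg) = (f ∘ F) d(g ∘ F), substitute each coordinate x_i by F_i(u, v) in f_i, and replace dx_i by d F_i = (∂F_i/∂u) du + (∂F_i/∂v) dv.
  For the x component: f_1(F) = -u*v - 5*u + v^2 - 3*v + 1; d F_1 = (1) du + (-3) dv
  For the y component: f_2(F) = 3*u*v - u - 3*v^2 - 3*v + 1; d F_2 = (2) du + (0) dv
  For the z component: f_3(F) = -8*u - 2; d F_3 = (v) du + (u - 2*v) dv
Combining and collecting du, dv coefficients:
  coeff of du: -3*u*v - 7*u - 5*v^2 - 11*v + 3
  coeff of dv: -8*u^2 + 19*u*v + 13*u - 3*v^2 + 13*v - 3
F^* omega = (-3*u*v - 7*u - 5*v^2 - 11*v + 3) du + (-8*u^2 + 19*u*v + 13*u - 3*v^2 + 13*v - 3) dv.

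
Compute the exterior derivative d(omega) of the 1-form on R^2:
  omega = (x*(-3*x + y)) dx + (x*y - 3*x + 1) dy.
d(omega) = (-x + y - 3) dx ∧ dy

For a 1-form omega = sum_i f_i dx_i, the exterior derivative is
  d(omega) = sum_{i < j} (∂f_j/∂x_i - ∂f_i/∂x_j) dx_i ∧ dx_j.
  coefficient of dx ∧ dy: ∂f_2/∂x - ∂f_1/∂y = ∂(x*y - 3*x + 1)/∂x - ∂(x*(-3*x + y))/∂y = -x + y - 3
Assembling: d(omega) = (-x + y - 3) dx ∧ dy.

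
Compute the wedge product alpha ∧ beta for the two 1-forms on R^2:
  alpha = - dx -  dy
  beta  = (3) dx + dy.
alpha ∧ beta = (2) dx ∧ dy

Distribute the wedge, using dx_i ∧ dx_j = -dx_j ∧ dx_i and dx_i ∧ dx_i = 0. For each pair (i, j) with i < j, the coefficient of dx_i ∧ dx_j in alpha ∧ beta is (alpha_i * beta_j - alpha_j * beta_i). Collecting: alpha ∧ beta = (2) dx ∧ dy.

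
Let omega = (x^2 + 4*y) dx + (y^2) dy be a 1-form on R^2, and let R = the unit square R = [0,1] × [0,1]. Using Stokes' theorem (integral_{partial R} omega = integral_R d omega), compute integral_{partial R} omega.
integral_(partial R) omega = -4

Stokes: integral_partial_R omega = integral_R d omega with d omega = (∂Q/∂x - ∂P/∂y) dx ∧ dy.
  ∂Q/∂x = 0
  ∂P/∂y = 4
  integrand = ∂Q/∂x - ∂P/∂y = -4.
Integrating over R: integral_0^1 integral_0^1 (-4) dx dy = -4.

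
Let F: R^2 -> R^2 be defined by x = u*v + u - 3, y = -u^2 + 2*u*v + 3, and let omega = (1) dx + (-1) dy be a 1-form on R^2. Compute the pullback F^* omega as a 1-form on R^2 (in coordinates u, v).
F^* omega = (2*u - v + 1) du + (-u) dv

Using F^*(f dg) = (f ∘ F) d(g ∘ F), substitute each coordinate x_i by F_i(u, v) in f_i, and replace dx_i by d F_i = (∂F_i/∂u) du + (∂F_i/∂v) dv.
  For the x component: f_1(F) = 1; d F_1 = (v + 1) du + (u) dv
  For the y component: f_2(F) = -1; d F_2 = (-2*u + 2*v) du + (2*u) dv
Combining and collecting du, dv coefficients:
  coeff of du: 2*u - v + 1
  coeff of dv: -u
F^* omega = (2*u - v + 1) du + (-u) dv.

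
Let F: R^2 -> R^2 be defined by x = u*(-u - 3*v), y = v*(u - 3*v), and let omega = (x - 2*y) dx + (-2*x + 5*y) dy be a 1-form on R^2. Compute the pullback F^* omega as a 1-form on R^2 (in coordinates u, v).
F^* omega = (2*u^3 + 15*u^2*v + 14*u*v^2 - 33*v^3) du + (5*u^3 + 14*u^2*v - 99*u*v^2 + 90*v^3) dv

Using F^*(f dg) = (f ∘ F) d(g ∘ F), substitute each coordinate x_i by F_i(u, v) in f_i, and replace dx_i by d F_i = (∂F_i/∂u) du + (∂F_i/∂v) dv.
  For the x component: f_1(F) = -u^2 - 5*u*v + 6*v^2; d F_1 = (-2*u - 3*v) du + (-3*u) dv
  For the y component: f_2(F) = 2*u^2 + 11*u*v - 15*v^2; d F_2 = (v) du + (u - 6*v) dv
Combining and collecting du, dv coefficients:
  coeff of du: 2*u^3 + 15*u^2*v + 14*u*v^2 - 33*v^3
  coeff of dv: 5*u^3 + 14*u^2*v - 99*u*v^2 + 90*v^3
F^* omega = (2*u^3 + 15*u^2*v + 14*u*v^2 - 33*v^3) du + (5*u^3 + 14*u^2*v - 99*u*v^2 + 90*v^3) dv.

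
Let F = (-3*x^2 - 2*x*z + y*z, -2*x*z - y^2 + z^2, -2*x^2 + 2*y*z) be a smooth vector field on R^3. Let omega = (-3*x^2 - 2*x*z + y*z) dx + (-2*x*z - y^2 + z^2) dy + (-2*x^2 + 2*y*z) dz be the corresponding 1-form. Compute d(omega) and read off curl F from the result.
d(omega) = (2*x) dy ∧ dz + (2*x + y) dz ∧ dx + (-3*z) dx ∧ dy; curl F = (2*x, 2*x + y, -3*z)

d omega = sum_{i<j} (∂f_j/∂x_i - ∂f_i/∂x_j) dx_i ∧ dx_j. Under the identification (dy ∧ dz, dz ∧ dx, dx ∧ dy) ↔ (e_x, e_y, e_z), the coefficients are exactly the components of curl F. Compute:
  ∂R/∂y - ∂Q/∂z = (2*z) - (-2*x + 2*z) = 2*x
  ∂P/∂z - ∂R/∂x = (-2*x + y) - (-4*x) = 2*x + y
  ∂Q/∂x - ∂P/∂y = (-2*z) - (z) = -3*z.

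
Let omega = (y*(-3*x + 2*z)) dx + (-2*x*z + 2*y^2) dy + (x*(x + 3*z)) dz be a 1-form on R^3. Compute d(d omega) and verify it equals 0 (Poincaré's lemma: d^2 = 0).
d(d omega) = 0

Step 1: d omega = sum_{i<j} (∂f_j/∂x_i - ∂f_i/∂x_j) dx_i ∧ dx_j:
  coeff of dx ∧ dy: 3*x - 4*z
  coeff of dx ∧ dz: 2*x - 2*y + 3*z
  coeff of dy ∧ dz: 2*x
Step 2: Apply d again to each 2-form coefficient. The only possible 3-form in R^3 is dx ∧ dy ∧ dz, with coefficient
  ∂(coeff of dy∧dz)/∂x - ∂(coeff of dx∧dz)/∂y + ∂(coeff of dx∧dy)/∂z
  = ∂/∂x (2*x) - ∂/∂y (2*x - 2*y + 3*z) + ∂/∂z (3*x - 4*z).
Each of these terms simplifies to sums of mixed partials that cancel in pairs. The result is 0 (by equality of mixed partials for smooth functions — Schwarz / Clairaut).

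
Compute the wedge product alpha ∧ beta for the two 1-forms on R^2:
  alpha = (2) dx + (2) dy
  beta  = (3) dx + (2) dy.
alpha ∧ beta = (-2) dx ∧ dy

Distribute the wedge, using dx_i ∧ dx_j = -dx_j ∧ dx_i and dx_i ∧ dx_i = 0. For each pair (i, j) with i < j, the coefficient of dx_i ∧ dx_j in alpha ∧ beta is (alpha_i * beta_j - alpha_j * beta_i). Collecting: alpha ∧ beta = (-2) dx ∧ dy.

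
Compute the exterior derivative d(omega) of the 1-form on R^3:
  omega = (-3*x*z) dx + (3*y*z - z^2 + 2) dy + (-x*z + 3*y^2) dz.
d(omega) = (3*x - z) dx ∧ dz + (3*y + 2*z) dy ∧ dz

For a 1-form omega = sum_i f_i dx_i, the exterior derivative is
  d(omega) = sum_{i < j} (∂f_j/∂x_i - ∂f_i/∂x_j) dx_i ∧ dx_j.
  coefficient of dx ∧ dz: ∂f_3/∂x - ∂f_1/∂z = ∂(-x*z + 3*y^2)/∂x - ∂(-3*x*z)/∂z = 3*x - z
  coefficient of dy ∧ dz: ∂f_3/∂y - ∂f_2/∂z = ∂(-x*z + 3*y^2)/∂y - ∂(3*y*z - z^2 + 2)/∂z = 3*y + 2*z
Assembling: d(omega) = (3*x - z) dx ∧ dz + (3*y + 2*z) dy ∧ dz.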